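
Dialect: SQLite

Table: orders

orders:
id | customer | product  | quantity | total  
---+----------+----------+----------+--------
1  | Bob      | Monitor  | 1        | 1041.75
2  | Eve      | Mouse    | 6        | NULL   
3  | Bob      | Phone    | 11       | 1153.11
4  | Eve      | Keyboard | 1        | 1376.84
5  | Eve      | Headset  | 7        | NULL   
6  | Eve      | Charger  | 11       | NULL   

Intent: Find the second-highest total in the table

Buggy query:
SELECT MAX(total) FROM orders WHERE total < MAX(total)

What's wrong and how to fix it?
Bug: MAX(total) on the right of the comparison is an aggregate-in-WHERE error

Fix: Put the inner MAX in a scalar subquery

Corrected query:
SELECT MAX(total) FROM orders WHERE total < (SELECT MAX(total) FROM orders)

Result:
MAX(total)
----------
1153.11   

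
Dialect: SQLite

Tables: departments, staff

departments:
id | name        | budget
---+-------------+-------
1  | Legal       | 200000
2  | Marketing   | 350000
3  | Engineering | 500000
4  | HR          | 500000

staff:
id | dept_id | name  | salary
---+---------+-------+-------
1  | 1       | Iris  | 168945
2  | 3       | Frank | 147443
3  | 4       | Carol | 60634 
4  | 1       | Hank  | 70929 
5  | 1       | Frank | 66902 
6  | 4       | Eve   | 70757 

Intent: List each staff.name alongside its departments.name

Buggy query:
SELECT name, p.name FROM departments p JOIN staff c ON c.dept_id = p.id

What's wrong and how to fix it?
Bug: 'name' exists in both joined tables, so the database can't tell which one is meant

Fix: Prefix ambiguous columns with the table alias

Corrected query:
SELECT c.name, p.name FROM departments p JOIN staff c ON c.dept_id = p.id

Result:
name  | name       
------+------------
Iris  | Legal      
Frank | Engineering
Carol | HR         
Hank  | Legal      
Frank | Legal      
Eve   | HR         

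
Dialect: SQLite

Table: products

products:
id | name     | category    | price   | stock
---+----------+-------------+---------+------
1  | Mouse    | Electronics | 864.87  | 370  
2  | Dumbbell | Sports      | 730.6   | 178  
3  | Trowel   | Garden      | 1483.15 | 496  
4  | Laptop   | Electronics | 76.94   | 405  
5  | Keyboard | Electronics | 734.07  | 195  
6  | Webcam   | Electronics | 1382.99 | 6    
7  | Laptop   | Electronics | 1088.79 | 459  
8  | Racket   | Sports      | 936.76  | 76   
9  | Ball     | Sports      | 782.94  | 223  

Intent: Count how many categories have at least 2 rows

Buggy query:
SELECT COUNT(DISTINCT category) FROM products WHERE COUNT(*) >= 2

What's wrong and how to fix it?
Bug: COUNT(*) cannot appear in WHERE; the per-group count doesn't exist yet

Fix: Group first with HAVING COUNT(*) >= 2, then COUNT the resulting groups

Corrected query:
SELECT COUNT(*) FROM (SELECT category FROM products GROUP BY category HAVING COUNT(*) >= 2)

Result:
COUNT(*)
--------
2       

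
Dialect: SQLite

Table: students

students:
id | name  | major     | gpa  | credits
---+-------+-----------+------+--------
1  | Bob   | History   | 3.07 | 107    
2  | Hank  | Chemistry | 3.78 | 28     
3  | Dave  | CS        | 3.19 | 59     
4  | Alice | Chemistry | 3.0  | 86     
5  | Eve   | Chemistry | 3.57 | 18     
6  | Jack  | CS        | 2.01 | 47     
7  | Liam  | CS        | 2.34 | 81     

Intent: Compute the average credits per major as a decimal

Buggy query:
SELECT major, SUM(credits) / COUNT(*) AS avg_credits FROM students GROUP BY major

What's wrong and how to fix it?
Bug: Both operands are integers, so '/' performs integer division and truncates

Fix: Cast one side to REAL so the division keeps the fractional part

Corrected query:
SELECT major, SUM(credits) * 1.0 / COUNT(*) AS avg_credits FROM students GROUP BY major

Result:
major     | avg_credits
----------+------------
CS        | 62.333333  
Chemistry | 44         
History   | 107        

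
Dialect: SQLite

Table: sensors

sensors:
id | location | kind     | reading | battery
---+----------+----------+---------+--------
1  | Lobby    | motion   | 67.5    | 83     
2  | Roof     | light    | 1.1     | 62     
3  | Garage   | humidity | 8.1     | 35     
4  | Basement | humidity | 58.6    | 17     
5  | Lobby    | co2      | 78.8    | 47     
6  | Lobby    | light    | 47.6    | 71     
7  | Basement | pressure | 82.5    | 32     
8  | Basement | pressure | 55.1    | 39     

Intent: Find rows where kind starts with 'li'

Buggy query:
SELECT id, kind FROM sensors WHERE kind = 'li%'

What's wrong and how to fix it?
Bug: '=' compares the literal string including the % character; pattern matching needs LIKE

Fix: Use LIKE for wildcard pattern matching

Corrected query:
SELECT id, kind FROM sensors WHERE kind LIKE 'li%'

Result:
id | kind 
---+------
2  | light
6  | light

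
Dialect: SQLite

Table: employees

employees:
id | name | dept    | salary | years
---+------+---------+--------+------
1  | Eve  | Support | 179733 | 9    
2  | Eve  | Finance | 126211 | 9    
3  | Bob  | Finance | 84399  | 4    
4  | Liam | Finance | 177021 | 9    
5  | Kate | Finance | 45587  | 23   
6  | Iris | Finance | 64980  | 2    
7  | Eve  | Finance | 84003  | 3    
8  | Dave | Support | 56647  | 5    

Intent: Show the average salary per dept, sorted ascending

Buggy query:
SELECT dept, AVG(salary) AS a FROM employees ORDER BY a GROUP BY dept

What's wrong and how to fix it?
Bug: GROUP BY must precede ORDER BY

Fix: Move ORDER BY to the end, after GROUP BY

Corrected query:
SELECT dept, AVG(salary) AS a FROM employees GROUP BY dept ORDER BY a

Result:
dept    | a      
--------+--------
Finance | 97033.5
Support | 118190 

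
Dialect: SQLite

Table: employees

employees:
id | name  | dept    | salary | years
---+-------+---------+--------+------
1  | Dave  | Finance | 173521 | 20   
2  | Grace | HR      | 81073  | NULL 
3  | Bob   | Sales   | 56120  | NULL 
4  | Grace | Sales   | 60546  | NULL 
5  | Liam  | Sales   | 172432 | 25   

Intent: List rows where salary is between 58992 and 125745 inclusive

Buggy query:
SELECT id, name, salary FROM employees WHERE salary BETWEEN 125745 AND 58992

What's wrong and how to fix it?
Bug: BETWEEN expects the lower bound first; with 125745 AND 58992 the range is empty

Fix: Swap the bounds so the smaller value comes first

Corrected query:
SELECT id, name, salary FROM employees WHERE salary BETWEEN 58992 AND 125745

Result:
id | name  | salary
---+-------+-------
2  | Grace | 81073 
4  | Grace | 60546 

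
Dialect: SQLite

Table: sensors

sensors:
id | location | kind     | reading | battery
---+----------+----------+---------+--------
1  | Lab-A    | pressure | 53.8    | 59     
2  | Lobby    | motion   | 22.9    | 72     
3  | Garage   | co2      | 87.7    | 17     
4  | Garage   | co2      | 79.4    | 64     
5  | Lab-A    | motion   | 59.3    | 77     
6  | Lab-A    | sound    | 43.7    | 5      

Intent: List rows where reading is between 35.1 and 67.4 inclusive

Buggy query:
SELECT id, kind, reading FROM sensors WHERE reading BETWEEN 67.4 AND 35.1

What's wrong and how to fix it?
Bug: The bounds are reversed; BETWEEN a AND b requires a <= b to match anything

Fix: Swap the bounds so the smaller value comes first

Corrected query:
SELECT id, kind, reading FROM sensors WHERE reading BETWEEN 35.1 AND 67.4

Result:
id | kind     | reading
---+----------+--------
1  | pressure | 53.8   
5  | motion   | 59.3   
6  | sound    | 43.7   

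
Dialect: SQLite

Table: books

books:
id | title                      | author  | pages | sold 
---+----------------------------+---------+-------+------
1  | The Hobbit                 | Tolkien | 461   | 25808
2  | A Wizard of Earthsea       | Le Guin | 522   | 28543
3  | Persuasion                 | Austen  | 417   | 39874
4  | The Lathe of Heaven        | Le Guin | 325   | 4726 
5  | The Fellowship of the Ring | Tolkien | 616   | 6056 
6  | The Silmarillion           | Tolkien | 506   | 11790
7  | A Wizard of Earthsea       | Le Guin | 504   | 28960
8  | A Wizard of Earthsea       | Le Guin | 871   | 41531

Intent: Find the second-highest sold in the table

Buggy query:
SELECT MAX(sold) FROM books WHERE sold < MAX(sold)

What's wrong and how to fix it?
Bug: MAX(sold) on the right of the comparison is an aggregate-in-WHERE error

Fix: Put the inner MAX in a scalar subquery

Corrected query:
SELECT MAX(sold) FROM books WHERE sold < (SELECT MAX(sold) FROM books)

Result:
MAX(sold)
---------
39874    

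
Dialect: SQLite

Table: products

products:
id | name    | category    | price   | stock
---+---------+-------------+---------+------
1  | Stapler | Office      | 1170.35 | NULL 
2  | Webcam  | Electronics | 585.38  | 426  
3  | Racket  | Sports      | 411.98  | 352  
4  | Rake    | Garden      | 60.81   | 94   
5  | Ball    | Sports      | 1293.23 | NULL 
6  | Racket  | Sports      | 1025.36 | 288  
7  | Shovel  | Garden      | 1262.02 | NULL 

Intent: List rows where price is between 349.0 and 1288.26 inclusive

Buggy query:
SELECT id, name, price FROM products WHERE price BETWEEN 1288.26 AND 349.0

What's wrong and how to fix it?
Bug: BETWEEN expects the lower bound first; with 1288.26 AND 349.0 the range is empty

Fix: Write BETWEEN 349.0 AND 1288.26

Corrected query:
SELECT id, name, price FROM products WHERE price BETWEEN 349.0 AND 1288.26

Result:
id | name    | price  
---+---------+--------
1  | Stapler | 1170.35
2  | Webcam  | 585.38 
3  | Racket  | 411.98 
6  | Racket  | 1025.36
7  | Shovel  | 1262.02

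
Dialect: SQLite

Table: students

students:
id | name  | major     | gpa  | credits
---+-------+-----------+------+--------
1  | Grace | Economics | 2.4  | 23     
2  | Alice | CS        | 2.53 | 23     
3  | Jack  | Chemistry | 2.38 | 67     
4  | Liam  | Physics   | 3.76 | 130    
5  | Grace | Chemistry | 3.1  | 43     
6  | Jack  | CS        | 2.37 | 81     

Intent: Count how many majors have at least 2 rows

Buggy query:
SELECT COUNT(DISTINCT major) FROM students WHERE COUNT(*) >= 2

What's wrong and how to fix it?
Bug: COUNT(*) cannot appear in WHERE; the per-group count doesn't exist yet

Fix: Group first with HAVING COUNT(*) >= 2, then COUNT the resulting groups

Corrected query:
SELECT COUNT(*) FROM (SELECT major FROM students GROUP BY major HAVING COUNT(*) >= 2)

Result:
COUNT(*)
--------
2       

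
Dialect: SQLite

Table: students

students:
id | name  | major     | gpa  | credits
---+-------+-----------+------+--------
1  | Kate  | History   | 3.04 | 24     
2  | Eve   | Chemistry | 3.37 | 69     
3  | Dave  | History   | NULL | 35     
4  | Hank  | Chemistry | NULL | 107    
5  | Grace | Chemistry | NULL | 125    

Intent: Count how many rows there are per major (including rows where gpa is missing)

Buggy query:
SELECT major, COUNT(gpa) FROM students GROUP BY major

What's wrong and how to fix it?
Bug: COUNT(column) counts non-NULL values only; rows with NULL gpa aren't counted

Fix: Replace COUNT(gpa) with COUNT(*)

Corrected query:
SELECT major, COUNT(*) FROM students GROUP BY major

Result:
major     | COUNT(*)
----------+---------
Chemistry | 3       
History   | 2       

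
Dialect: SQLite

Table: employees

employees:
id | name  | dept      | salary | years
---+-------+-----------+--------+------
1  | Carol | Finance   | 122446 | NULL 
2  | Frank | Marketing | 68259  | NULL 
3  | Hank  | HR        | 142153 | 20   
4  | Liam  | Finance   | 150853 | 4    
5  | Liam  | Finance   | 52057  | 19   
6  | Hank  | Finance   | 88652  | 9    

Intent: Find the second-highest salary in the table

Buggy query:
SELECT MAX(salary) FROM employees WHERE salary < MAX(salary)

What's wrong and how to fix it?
Bug: MAX(salary) on the right of the comparison is an aggregate-in-WHERE error

Fix: Put the inner MAX in a scalar subquery

Corrected query:
SELECT MAX(salary) FROM employees WHERE salary < (SELECT MAX(salary) FROM employees)

Result:
MAX(salary)
-----------
142153     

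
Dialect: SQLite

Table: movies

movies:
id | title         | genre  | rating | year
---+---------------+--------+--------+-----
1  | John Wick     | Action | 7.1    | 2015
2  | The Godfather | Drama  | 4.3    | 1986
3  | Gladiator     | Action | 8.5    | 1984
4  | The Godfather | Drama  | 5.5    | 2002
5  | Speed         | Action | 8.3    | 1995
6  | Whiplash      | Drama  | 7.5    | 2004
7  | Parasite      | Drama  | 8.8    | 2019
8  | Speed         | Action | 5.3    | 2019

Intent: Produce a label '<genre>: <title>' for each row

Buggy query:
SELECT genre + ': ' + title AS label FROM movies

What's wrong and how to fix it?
Bug: SQLite uses || for string concatenation; + coerces text to numbers (yielding 0)

Fix: Use the || operator for string concatenation

Corrected query:
SELECT genre || ': ' || title AS label FROM movies

Result:
label               
--------------------
Action: John Wick   
Drama: The Godfather
Action: Gladiator   
Drama: The Godfather
Action: Speed       
Drama: Whiplash     
Drama: Parasite     
Action: Speed       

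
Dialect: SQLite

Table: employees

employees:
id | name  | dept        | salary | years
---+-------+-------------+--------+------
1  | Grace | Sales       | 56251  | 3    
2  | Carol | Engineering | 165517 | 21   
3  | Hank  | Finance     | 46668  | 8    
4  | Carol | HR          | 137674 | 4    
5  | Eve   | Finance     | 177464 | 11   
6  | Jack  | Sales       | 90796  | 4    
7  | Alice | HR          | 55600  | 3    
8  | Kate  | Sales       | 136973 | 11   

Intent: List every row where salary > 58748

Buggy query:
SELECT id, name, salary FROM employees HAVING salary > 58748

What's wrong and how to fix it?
Bug: This is a non-aggregate query (no GROUP BY, no aggregates), so in SQLite the HAVING clause is invalid here; a row-level condition belongs in WHERE

Fix: Use WHERE for row-level filtering

Corrected query:
SELECT id, name, salary FROM employees WHERE salary > 58748

Result:
id | name  | salary
---+-------+-------
2  | Carol | 165517
4  | Carol | 137674
5  | Eve   | 177464
6  | Jack  | 90796 
8  | Kate  | 136973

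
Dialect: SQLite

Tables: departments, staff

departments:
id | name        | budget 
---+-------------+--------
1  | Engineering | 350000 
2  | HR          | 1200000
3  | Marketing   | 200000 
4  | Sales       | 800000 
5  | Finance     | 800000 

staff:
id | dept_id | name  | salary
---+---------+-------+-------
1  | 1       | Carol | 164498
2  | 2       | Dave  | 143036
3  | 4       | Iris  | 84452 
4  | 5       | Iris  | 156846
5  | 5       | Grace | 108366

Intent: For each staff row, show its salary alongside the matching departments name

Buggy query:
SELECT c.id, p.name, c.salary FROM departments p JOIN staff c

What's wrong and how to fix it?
Bug: Missing join condition: each staff row is matched to all departments rows instead of just its own

Fix: Add ON c.dept_id = p.id to the JOIN

Corrected query:
SELECT c.id, p.name, c.salary FROM departments p JOIN staff c ON c.dept_id = p.id

Result:
id | name        | salary
---+-------------+-------
1  | Engineering | 164498
2  | HR          | 143036
3  | Sales       | 84452 
4  | Finance     | 156846
5  | Finance     | 108366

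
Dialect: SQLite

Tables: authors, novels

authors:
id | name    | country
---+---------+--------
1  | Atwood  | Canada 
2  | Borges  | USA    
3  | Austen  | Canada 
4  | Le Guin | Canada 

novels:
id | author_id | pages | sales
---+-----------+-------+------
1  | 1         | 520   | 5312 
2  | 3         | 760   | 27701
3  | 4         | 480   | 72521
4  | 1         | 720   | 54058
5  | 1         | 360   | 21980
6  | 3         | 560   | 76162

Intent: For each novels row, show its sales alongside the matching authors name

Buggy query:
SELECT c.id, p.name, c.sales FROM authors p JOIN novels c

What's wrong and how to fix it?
Bug: Missing join condition: each novels row is matched to all authors rows instead of just its own

Fix: Add ON c.author_id = p.id to the JOIN

Corrected query:
SELECT c.id, p.name, c.sales FROM authors p JOIN novels c ON c.author_id = p.id

Result:
id | name    | sales
---+---------+------
1  | Atwood  | 5312 
2  | Austen  | 27701
3  | Le Guin | 72521
4  | Atwood  | 54058
5  | Atwood  | 21980
6  | Austen  | 76162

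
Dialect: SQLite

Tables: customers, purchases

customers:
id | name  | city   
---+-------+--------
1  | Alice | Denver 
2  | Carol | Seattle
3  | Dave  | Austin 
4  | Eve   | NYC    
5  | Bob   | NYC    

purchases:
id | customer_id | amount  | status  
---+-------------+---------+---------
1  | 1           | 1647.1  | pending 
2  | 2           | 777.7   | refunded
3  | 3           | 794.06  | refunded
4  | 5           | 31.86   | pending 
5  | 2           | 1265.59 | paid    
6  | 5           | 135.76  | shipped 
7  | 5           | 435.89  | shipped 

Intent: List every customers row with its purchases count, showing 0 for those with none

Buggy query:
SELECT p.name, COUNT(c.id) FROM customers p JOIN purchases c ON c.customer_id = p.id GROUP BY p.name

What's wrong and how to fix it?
Bug: An inner join excludes parents with zero children

Fix: Use LEFT JOIN so parents without children still appear (COUNT(c.id) gives 0)

Corrected query:
SELECT p.name, COUNT(c.id) FROM customers p LEFT JOIN purchases c ON c.customer_id = p.id GROUP BY p.name

Result:
name  | COUNT(c.id)
------+------------
Alice | 1          
Bob   | 3          
Carol | 2          
Dave  | 1          
Eve   | 0          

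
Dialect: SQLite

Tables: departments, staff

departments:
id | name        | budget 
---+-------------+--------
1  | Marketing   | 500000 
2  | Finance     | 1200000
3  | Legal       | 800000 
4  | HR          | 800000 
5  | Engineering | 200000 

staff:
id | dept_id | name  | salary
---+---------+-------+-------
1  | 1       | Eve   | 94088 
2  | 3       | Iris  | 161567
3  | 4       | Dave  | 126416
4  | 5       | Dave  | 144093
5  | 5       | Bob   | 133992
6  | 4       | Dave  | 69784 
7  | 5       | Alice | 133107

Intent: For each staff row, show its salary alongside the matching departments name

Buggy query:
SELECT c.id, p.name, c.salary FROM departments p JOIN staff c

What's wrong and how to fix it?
Bug: JOIN with no ON clause produces a cartesian product; every staff row pairs with every departments row

Fix: Add ON c.dept_id = p.id to the JOIN

Corrected query:
SELECT c.id, p.name, c.salary FROM departments p JOIN staff c ON c.dept_id = p.id

Result:
id | name        | salary
---+-------------+-------
1  | Marketing   | 94088 
2  | Legal       | 161567
3  | HR          | 126416
4  | Engineering | 144093
5  | Engineering | 133992
6  | HR          | 69784 
7  | Engineering | 133107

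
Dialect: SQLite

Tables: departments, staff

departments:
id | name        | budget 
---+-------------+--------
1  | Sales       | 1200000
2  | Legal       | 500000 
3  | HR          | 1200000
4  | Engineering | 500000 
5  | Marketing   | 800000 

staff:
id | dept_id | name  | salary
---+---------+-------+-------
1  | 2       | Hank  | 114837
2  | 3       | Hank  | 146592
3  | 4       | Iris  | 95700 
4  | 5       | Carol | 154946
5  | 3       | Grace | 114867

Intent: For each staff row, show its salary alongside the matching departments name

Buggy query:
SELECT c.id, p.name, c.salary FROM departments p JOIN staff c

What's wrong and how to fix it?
Bug: JOIN with no ON clause produces a cartesian product; every staff row pairs with every departments row

Fix: Add ON c.dept_id = p.id to the JOIN

Corrected query:
SELECT c.id, p.name, c.salary FROM departments p JOIN staff c ON c.dept_id = p.id

Result:
id | name        | salary
---+-------------+-------
1  | Legal       | 114837
2  | HR          | 146592
3  | Engineering | 95700 
4  | Marketing   | 154946
5  | HR          | 114867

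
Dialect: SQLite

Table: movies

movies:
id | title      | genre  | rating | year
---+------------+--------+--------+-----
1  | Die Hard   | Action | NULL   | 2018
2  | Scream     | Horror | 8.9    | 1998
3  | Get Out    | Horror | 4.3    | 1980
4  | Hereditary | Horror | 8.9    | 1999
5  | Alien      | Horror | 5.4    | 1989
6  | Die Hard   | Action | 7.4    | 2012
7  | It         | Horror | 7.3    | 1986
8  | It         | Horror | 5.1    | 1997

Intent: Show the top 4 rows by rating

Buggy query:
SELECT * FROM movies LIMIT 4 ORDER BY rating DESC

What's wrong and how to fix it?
Bug: ORDER BY cannot follow LIMIT; LIMIT is the final clause

Fix: Sort with ORDER BY, then apply LIMIT

Corrected query:
SELECT * FROM movies ORDER BY rating DESC LIMIT 4

Result:
id | title      | genre  | rating | year
---+------------+--------+--------+-----
2  | Scream     | Horror | 8.9    | 1998
4  | Hereditary | Horror | 8.9    | 1999
6  | Die Hard   | Action | 7.4    | 2012
7  | It         | Horror | 7.3    | 1986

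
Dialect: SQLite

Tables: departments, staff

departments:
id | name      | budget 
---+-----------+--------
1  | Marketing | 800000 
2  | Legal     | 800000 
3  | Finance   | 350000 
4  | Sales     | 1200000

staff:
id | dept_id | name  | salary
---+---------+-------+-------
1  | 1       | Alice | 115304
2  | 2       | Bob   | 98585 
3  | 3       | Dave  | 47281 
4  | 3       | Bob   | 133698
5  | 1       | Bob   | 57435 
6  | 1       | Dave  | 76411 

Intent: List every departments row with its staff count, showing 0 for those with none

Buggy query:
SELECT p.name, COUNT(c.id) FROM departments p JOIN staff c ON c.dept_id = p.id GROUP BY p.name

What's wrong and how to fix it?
Bug: INNER JOIN drops departments rows that have no matching staff rows

Fix: Use LEFT JOIN so parents without children still appear (COUNT(c.id) gives 0)

Corrected query:
SELECT p.name, COUNT(c.id) FROM departments p LEFT JOIN staff c ON c.dept_id = p.id GROUP BY p.name

Result:
name      | COUNT(c.id)
----------+------------
Finance   | 2          
Legal     | 1          
Marketing | 3          
Sales     | 0          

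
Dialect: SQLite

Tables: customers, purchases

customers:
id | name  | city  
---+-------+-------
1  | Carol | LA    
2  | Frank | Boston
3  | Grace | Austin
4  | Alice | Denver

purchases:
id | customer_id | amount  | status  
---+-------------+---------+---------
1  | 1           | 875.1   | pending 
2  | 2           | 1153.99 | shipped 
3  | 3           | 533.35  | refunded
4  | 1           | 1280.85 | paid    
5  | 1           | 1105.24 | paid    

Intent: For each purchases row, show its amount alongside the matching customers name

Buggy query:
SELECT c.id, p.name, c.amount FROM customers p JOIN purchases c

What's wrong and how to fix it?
Bug: JOIN with no ON clause produces a cartesian product; every purchases row pairs with every customers row

Fix: Add ON c.customer_id = p.id to the JOIN

Corrected query:
SELECT c.id, p.name, c.amount FROM customers p JOIN purchases c ON c.customer_id = p.id

Result:
id | name  | amount 
---+-------+--------
1  | Carol | 875.1  
2  | Frank | 1153.99
3  | Grace | 533.35 
4  | Carol | 1280.85
5  | Carol | 1105.24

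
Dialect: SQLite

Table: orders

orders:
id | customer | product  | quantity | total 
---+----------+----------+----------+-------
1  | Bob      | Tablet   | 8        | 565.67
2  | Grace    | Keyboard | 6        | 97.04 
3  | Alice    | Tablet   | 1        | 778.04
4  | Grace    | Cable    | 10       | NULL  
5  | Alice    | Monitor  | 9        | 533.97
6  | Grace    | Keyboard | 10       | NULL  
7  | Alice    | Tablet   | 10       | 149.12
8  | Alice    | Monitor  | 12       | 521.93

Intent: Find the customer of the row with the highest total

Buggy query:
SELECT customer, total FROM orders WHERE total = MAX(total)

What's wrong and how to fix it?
Bug: WHERE is evaluated per row; an aggregate over the whole table isn't defined there

Fix: Wrap MAX in a scalar subquery so WHERE compares against a single value

Corrected query:
SELECT customer, total FROM orders WHERE total = (SELECT MAX(total) FROM orders)

Result:
customer | total 
---------+-------
Alice    | 778.04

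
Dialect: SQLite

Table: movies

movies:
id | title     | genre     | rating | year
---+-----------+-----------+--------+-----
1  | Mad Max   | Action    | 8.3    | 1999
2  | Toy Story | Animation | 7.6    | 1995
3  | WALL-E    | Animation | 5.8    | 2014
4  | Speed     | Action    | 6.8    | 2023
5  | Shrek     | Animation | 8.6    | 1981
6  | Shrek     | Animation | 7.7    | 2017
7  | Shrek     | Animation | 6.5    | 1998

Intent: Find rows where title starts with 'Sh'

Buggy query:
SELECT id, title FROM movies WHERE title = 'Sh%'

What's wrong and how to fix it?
Bug: '=' compares the literal string including the % character; pattern matching needs LIKE

Fix: Use LIKE for wildcard pattern matching

Corrected query:
SELECT id, title FROM movies WHERE title LIKE 'Sh%'

Result:
id | title
---+------
5  | Shrek
6  | Shrek
7  | Shrek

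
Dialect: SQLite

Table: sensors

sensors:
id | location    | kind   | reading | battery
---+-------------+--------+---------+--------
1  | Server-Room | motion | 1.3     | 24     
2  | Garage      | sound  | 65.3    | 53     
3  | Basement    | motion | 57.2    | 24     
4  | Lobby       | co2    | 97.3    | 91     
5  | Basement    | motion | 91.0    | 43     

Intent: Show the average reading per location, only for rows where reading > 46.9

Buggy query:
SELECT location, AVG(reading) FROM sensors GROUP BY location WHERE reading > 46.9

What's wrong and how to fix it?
Bug: Row-level WHERE must come before GROUP BY in the clause order

Fix: Place WHERE between FROM and GROUP BY

Corrected query:
SELECT location, AVG(reading) FROM sensors WHERE reading > 46.9 GROUP BY location

Result:
location | AVG(reading)
---------+-------------
Basement | 74.1        
Garage   | 65.3        
Lobby    | 97.3        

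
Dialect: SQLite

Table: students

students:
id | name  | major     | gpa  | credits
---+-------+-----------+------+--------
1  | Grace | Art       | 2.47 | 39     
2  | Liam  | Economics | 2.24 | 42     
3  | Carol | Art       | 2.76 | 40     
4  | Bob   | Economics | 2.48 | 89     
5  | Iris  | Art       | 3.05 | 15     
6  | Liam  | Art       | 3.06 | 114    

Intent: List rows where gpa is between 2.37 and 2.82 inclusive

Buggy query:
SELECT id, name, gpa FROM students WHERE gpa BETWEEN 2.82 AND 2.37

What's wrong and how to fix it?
Bug: The bounds are reversed; BETWEEN a AND b requires a <= b to match anything

Fix: Swap the bounds so the smaller value comes first

Corrected query:
SELECT id, name, gpa FROM students WHERE gpa BETWEEN 2.37 AND 2.82

Result:
id | name  | gpa 
---+-------+-----
1  | Grace | 2.47
3  | Carol | 2.76
4  | Bob   | 2.48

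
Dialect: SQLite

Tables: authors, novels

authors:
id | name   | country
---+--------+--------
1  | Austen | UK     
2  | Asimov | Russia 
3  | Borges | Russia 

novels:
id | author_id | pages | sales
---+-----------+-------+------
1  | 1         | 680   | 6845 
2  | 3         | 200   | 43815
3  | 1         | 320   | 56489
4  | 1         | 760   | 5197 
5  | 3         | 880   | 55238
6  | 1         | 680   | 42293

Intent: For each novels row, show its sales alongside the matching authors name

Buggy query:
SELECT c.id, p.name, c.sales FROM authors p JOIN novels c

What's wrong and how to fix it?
Bug: JOIN with no ON clause produces a cartesian product; every novels row pairs with every authors row

Fix: Specify the join condition linking the foreign key to the parent id

Corrected query:
SELECT c.id, p.name, c.sales FROM authors p JOIN novels c ON c.author_id = p.id

Result:
id | name   | sales
---+--------+------
1  | Austen | 6845 
2  | Borges | 43815
3  | Austen | 56489
4  | Austen | 5197 
5  | Borges | 55238
6  | Austen | 42293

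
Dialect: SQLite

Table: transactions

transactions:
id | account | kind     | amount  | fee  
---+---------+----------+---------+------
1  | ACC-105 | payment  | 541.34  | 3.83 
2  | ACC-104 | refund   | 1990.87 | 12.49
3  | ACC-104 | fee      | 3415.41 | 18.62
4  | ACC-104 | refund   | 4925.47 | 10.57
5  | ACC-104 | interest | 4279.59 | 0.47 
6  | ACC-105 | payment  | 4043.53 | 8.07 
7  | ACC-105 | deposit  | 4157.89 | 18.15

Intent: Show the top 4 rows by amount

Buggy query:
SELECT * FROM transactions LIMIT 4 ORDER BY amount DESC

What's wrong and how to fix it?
Bug: ORDER BY cannot follow LIMIT; LIMIT is the final clause

Fix: Swap the clauses: ORDER BY first, then LIMIT

Corrected query:
SELECT * FROM transactions ORDER BY amount DESC LIMIT 4

Result:
id | account | kind     | amount  | fee  
---+---------+----------+---------+------
4  | ACC-104 | refund   | 4925.47 | 10.57
5  | ACC-104 | interest | 4279.59 | 0.47 
7  | ACC-105 | deposit  | 4157.89 | 18.15
6  | ACC-105 | payment  | 4043.53 | 8.07 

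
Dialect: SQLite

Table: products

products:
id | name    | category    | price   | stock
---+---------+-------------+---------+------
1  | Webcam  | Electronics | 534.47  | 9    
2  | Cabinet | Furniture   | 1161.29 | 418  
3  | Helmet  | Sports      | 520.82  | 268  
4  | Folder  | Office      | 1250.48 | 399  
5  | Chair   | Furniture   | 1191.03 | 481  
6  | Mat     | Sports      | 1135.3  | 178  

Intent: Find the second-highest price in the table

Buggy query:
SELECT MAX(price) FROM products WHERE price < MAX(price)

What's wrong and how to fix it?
Bug: The inner MAX is an aggregate inside WHERE, which is not allowed

Fix: Put the inner MAX in a scalar subquery

Corrected query:
SELECT MAX(price) FROM products WHERE price < (SELECT MAX(price) FROM products)

Result:
MAX(price)
----------
1191.03   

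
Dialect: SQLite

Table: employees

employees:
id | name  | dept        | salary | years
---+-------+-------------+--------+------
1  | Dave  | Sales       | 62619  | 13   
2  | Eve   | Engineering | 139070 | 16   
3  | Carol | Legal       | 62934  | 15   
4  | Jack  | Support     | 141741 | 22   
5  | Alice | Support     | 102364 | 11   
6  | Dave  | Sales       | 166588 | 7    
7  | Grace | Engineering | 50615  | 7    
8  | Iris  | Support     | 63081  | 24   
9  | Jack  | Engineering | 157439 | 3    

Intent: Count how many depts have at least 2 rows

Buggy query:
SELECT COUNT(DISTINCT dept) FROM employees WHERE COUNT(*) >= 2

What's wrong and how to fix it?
Bug: COUNT(*) cannot appear in WHERE; the per-group count doesn't exist yet

Fix: Use a subquery that GROUPs and filters with HAVING, then count its rows

Corrected query:
SELECT COUNT(*) FROM (SELECT dept FROM employees GROUP BY dept HAVING COUNT(*) >= 2)

Result:
COUNT(*)
--------
3       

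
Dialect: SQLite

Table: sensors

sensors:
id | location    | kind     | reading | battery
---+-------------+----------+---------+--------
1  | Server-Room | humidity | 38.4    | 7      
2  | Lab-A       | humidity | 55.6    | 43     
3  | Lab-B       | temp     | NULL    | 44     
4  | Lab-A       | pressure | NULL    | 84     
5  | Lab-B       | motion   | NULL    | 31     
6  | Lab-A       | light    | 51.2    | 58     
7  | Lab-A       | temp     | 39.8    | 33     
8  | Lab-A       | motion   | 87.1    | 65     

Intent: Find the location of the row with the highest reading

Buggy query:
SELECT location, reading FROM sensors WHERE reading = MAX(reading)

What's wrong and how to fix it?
Bug: WHERE is evaluated per row; an aggregate over the whole table isn't defined there

Fix: Use a subquery: WHERE reading = (SELECT MAX(reading) FROM sensors)

Corrected query:
SELECT location, reading FROM sensors WHERE reading = (SELECT MAX(reading) FROM sensors)

Result:
location | reading
---------+--------
Lab-A    | 87.1   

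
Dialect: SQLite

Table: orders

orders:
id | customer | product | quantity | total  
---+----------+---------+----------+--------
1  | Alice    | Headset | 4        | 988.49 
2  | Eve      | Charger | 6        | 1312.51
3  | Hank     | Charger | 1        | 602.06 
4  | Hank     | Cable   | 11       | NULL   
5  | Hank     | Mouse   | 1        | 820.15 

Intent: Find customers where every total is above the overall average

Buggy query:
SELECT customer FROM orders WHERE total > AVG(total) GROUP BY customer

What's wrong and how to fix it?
Bug: AVG() is an aggregate; it can't sit directly in WHERE

Fix: Use a subquery for AVG and a HAVING MIN(...) filter so the condition holds for every row in the group

Corrected query:
SELECT customer FROM orders GROUP BY customer HAVING MIN(total) > (SELECT AVG(total) FROM orders)

Result:
customer
--------
Alice   
Eve     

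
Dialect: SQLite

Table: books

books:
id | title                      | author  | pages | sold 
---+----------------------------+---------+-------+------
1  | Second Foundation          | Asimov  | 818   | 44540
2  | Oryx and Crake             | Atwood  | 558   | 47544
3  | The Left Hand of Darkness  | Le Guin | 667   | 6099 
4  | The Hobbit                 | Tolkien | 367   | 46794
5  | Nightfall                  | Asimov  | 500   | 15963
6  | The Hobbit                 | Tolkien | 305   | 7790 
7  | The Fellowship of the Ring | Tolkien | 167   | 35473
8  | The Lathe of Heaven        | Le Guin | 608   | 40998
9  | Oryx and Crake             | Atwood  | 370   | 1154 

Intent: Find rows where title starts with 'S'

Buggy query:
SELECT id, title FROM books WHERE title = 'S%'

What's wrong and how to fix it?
Bug: '=' compares the literal string including the % character; pattern matching needs LIKE

Fix: Replace '=' with LIKE so 'S%' is treated as a pattern

Corrected query:
SELECT id, title FROM books WHERE title LIKE 'S%'

Result:
id | title            
---+------------------
1  | Second Foundation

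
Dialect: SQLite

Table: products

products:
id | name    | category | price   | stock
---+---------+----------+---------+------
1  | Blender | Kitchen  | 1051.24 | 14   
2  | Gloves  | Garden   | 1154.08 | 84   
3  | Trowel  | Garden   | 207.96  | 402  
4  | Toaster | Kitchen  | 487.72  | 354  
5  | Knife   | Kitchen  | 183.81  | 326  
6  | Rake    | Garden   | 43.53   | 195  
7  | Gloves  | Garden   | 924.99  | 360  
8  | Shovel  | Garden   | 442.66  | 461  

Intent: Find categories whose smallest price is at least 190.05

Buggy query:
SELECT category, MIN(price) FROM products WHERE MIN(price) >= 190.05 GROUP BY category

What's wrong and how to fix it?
Bug: Aggregates like MIN are computed per group after WHERE runs

Fix: Replace WHERE with HAVING after the GROUP BY

Corrected query:
SELECT category, MIN(price) FROM products GROUP BY category HAVING MIN(price) >= 190.05

Result:
(no rows)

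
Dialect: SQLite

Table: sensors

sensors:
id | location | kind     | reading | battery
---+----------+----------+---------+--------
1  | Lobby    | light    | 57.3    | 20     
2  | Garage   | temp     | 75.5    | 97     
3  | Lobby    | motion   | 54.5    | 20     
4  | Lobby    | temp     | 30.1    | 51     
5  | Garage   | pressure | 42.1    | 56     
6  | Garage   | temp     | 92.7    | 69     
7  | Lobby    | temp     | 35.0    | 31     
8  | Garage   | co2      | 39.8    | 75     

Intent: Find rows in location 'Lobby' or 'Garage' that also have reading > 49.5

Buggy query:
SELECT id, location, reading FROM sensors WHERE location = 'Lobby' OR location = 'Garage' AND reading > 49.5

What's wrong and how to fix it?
Bug: AND binds tighter than OR, so this parses as location = 'Lobby' OR (location = 'Garage' AND reading > 49.5)

Fix: Group the OR with parentheses (or use IN), then AND the threshold

Corrected query:
SELECT id, location, reading FROM sensors WHERE (location = 'Lobby' OR location = 'Garage') AND reading > 49.5

Result:
id | location | reading
---+----------+--------
1  | Lobby    | 57.3   
2  | Garage   | 75.5   
3  | Lobby    | 54.5   
6  | Garage   | 92.7   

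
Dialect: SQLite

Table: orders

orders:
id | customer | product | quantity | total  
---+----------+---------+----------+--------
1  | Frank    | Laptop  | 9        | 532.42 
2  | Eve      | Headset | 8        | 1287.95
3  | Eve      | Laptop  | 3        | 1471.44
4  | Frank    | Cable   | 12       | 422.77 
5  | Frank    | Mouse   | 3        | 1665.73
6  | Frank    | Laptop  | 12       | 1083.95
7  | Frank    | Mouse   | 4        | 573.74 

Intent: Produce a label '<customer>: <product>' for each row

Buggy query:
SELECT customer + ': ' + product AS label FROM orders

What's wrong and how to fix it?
Bug: SQLite uses || for string concatenation; + coerces text to numbers (yielding 0)

Fix: Use the || operator for string concatenation

Corrected query:
SELECT customer || ': ' || product AS label FROM orders

Result:
label        
-------------
Frank: Laptop
Eve: Headset 
Eve: Laptop  
Frank: Cable 
Frank: Mouse 
Frank: Laptop
Frank: Mouse 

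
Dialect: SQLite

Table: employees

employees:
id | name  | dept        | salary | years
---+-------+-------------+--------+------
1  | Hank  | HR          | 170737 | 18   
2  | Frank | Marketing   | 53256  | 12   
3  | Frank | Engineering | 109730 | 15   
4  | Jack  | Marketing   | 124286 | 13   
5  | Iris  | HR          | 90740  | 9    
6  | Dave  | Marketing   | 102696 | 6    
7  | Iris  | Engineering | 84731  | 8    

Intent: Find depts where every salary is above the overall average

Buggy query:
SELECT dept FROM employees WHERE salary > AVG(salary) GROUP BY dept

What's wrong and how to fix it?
Bug: WHERE evaluates per row before aggregation, so AVG() is unavailable

Fix: Compute the overall average in a scalar subquery and compare each group's MIN against it in HAVING

Corrected query:
SELECT dept FROM employees GROUP BY dept HAVING MIN(salary) > (SELECT AVG(salary) FROM employees)

Result:
(no rows)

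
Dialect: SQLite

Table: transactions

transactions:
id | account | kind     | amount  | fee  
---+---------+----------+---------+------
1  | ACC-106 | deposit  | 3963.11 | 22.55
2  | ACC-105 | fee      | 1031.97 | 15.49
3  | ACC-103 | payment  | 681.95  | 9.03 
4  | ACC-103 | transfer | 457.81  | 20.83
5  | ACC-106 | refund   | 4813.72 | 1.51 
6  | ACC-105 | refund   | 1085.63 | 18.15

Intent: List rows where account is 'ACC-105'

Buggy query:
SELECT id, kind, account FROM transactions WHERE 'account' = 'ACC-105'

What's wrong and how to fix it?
Bug: 'account' in single quotes is a string literal, not the column; the comparison is literal-vs-literal and never true

Fix: Reference the column as account without single quotes

Corrected query:
SELECT id, kind, account FROM transactions WHERE account = 'ACC-105'

Result:
id | kind   | account
---+--------+--------
2  | fee    | ACC-105
6  | refund | ACC-105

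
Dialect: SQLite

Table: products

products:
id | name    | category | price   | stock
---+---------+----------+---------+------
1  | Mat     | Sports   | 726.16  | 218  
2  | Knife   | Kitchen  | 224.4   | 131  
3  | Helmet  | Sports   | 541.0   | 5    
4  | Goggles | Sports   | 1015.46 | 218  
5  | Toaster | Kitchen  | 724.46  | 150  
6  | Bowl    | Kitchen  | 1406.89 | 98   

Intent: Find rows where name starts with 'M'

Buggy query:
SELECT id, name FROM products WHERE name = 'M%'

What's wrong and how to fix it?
Bug: '=' compares the literal string including the % character; pattern matching needs LIKE

Fix: Replace '=' with LIKE so 'M%' is treated as a pattern

Corrected query:
SELECT id, name FROM products WHERE name LIKE 'M%'

Result:
id | name
---+-----
1  | Mat 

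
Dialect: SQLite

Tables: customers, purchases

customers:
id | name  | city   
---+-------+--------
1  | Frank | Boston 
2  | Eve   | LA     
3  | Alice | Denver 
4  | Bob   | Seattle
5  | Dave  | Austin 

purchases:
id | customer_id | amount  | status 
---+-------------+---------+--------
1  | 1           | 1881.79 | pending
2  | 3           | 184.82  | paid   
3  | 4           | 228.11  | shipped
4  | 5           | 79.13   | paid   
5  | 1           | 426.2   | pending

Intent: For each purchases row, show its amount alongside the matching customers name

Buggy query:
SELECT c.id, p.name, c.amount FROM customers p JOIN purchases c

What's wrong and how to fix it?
Bug: JOIN with no ON clause produces a cartesian product; every purchases row pairs with every customers row

Fix: Add ON c.customer_id = p.id to the JOIN

Corrected query:
SELECT c.id, p.name, c.amount FROM customers p JOIN purchases c ON c.customer_id = p.id

Result:
id | name  | amount 
---+-------+--------
1  | Frank | 1881.79
2  | Alice | 184.82 
3  | Bob   | 228.11 
4  | Dave  | 79.13  
5  | Frank | 426.2  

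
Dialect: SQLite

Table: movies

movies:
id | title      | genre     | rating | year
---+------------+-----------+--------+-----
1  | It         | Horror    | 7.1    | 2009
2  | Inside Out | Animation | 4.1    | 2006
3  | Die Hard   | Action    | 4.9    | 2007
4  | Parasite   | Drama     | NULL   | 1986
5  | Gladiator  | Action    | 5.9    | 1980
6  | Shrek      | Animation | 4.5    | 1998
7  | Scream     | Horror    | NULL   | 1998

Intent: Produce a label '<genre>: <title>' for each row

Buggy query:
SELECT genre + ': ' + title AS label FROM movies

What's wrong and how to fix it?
Bug: SQLite uses || for string concatenation; + coerces text to numbers (yielding 0)

Fix: Replace + with || to concatenate text

Corrected query:
SELECT genre || ': ' || title AS label FROM movies

Result:
label                
---------------------
Horror: It           
Animation: Inside Out
Action: Die Hard     
Drama: Parasite      
Action: Gladiator    
Animation: Shrek     
Horror: Scream       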